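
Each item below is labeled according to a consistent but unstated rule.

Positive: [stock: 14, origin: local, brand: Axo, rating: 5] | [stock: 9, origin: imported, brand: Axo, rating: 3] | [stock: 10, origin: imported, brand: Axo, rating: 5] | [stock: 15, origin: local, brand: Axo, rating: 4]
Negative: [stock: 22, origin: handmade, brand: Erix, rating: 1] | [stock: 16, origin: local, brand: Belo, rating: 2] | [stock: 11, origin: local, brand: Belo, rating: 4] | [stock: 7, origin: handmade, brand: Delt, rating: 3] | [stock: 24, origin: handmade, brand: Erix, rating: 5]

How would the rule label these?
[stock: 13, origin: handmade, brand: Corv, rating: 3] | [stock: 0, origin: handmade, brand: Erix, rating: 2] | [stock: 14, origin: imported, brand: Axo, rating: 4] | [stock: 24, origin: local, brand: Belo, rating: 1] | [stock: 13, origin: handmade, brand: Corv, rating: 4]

Negative, Negative, Positive, Negative, Negative

The rule appears to be: brand is Axo.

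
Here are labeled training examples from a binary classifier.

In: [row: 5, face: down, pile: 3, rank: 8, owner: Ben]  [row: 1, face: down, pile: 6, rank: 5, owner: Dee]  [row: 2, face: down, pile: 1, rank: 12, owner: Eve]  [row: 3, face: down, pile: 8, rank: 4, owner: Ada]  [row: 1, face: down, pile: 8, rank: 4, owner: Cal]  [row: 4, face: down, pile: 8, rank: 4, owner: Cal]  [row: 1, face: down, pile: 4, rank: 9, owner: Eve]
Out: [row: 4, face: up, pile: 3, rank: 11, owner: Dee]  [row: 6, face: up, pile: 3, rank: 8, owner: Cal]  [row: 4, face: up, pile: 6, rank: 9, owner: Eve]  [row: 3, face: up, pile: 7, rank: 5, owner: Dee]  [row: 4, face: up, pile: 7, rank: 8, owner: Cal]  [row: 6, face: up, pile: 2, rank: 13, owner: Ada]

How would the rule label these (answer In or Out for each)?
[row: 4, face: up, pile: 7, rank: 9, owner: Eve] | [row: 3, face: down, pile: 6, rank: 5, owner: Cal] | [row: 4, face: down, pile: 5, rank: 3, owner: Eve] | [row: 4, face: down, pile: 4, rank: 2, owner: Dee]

Out, In, In, In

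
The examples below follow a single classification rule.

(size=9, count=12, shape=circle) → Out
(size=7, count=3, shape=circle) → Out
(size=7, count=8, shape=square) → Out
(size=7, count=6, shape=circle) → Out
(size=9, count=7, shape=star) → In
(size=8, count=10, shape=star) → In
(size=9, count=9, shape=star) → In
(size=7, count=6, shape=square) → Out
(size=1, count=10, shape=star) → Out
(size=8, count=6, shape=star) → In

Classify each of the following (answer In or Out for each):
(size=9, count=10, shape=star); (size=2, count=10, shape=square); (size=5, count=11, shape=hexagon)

In, Out, Out

'In' ⟺ shape is star AND size ≥ 7.
(size=9, count=10, shape=star) → shape is star, size = 9 → In. (size=2, count=10, shape=square) → shape is square, size = 2 → Out. (size=5, count=11, shape=hexagon) → shape is hexagon, size = 5 → Out.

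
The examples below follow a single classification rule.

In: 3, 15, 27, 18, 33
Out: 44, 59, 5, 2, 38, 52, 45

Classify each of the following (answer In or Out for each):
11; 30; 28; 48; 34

Out, In, Out, Out, Out

One predicate separates the groups cleanly: multiple of 3 AND at most 33.
11: 11 = 3·3 + 2, 11 ≤ 33 — lacks this property, so Out.
30: 30 = 3·10, 30 ≤ 33 — checks out, so In.
28: 28 = 3·9 + 1, 28 ≤ 33 — lacks this property, so Out.
48: 48 = 3·16, 48 > 33 — lacks this property, so Out.
34: 34 = 3·11 + 1, 34 > 33 — lacks this property, so Out.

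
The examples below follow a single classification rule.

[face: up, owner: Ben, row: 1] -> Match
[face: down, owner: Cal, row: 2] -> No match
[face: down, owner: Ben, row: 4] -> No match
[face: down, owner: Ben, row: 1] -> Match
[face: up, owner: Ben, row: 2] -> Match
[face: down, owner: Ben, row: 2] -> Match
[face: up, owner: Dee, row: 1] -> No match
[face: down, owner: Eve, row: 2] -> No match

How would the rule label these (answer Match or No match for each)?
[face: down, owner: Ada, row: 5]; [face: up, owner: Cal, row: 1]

The pattern is that an item is 'Match' exactly when: owner is Ben AND row ≤ 2.
[face: down, owner: Ada, row: 5]: owner is Ada, row = 5, fails this test → No match.
[face: up, owner: Cal, row: 1]: owner is Cal, row = 1, fails this test → No match.

No match, No match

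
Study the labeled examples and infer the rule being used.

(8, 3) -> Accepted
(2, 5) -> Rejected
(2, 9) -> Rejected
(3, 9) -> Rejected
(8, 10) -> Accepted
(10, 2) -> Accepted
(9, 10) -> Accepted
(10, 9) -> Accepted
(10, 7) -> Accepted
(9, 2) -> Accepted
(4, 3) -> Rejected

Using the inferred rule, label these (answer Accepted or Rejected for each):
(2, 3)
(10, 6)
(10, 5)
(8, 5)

Rule: first ≥ 5. This holds for each 'Accepted' example and fails for each 'Rejected' one.

Rejected, Accepted, Accepted, Accepted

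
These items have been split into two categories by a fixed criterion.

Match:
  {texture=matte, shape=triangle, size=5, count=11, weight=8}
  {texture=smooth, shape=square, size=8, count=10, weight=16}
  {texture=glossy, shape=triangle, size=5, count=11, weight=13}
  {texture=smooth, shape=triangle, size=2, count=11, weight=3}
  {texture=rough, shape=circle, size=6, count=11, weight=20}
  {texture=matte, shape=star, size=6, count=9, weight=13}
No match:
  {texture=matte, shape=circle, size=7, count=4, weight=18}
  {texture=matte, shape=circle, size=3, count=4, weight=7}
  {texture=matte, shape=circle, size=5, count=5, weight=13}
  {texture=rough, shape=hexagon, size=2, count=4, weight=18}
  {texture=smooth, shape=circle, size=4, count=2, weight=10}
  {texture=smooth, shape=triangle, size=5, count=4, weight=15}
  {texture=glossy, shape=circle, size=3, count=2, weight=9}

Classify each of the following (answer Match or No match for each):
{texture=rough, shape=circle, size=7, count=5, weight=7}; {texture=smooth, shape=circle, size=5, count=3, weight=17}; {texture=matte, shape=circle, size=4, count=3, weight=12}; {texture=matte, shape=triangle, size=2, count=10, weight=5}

The pattern is that an item is 'Match' exactly when: count ≥ 9.
{texture=rough, shape=circle, size=7, count=5, weight=7} — count = 5, hence No match.
{texture=smooth, shape=circle, size=5, count=3, weight=17} — count = 3, hence No match.
{texture=matte, shape=circle, size=4, count=3, weight=12} — count = 3, hence No match.
{texture=matte, shape=triangle, size=2, count=10, weight=5} — count = 10, hence Match.

No match, No match, No match, Match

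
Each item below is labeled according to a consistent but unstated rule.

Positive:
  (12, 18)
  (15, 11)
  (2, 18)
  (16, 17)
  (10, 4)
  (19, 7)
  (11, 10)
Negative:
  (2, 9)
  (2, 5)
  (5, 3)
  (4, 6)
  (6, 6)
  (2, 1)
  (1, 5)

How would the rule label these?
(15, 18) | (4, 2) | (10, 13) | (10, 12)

The common property of the 'Positive' items is: sum ≥ 14. No 'Negative' item has it.
(15, 18) → 15+18 = 33 → Positive. (4, 2) → 4+2 = 6 → Negative. (10, 13) → 10+13 = 23 → Positive. (10, 12) → 10+12 = 22 → Positive.

Positive, Negative, Positive, Positive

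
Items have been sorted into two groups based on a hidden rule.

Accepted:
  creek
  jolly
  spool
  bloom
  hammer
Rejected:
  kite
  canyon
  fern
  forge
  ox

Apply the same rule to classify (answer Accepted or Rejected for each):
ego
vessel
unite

Comparing the two groups points to one rule — has a double letter.
ego: no doubled letter, lacks this property → Rejected.
vessel: 'ss' doubled, satisfies this → Accepted.
unite: no doubled letter, lacks this property → Rejected.

Rejected, Accepted, Rejected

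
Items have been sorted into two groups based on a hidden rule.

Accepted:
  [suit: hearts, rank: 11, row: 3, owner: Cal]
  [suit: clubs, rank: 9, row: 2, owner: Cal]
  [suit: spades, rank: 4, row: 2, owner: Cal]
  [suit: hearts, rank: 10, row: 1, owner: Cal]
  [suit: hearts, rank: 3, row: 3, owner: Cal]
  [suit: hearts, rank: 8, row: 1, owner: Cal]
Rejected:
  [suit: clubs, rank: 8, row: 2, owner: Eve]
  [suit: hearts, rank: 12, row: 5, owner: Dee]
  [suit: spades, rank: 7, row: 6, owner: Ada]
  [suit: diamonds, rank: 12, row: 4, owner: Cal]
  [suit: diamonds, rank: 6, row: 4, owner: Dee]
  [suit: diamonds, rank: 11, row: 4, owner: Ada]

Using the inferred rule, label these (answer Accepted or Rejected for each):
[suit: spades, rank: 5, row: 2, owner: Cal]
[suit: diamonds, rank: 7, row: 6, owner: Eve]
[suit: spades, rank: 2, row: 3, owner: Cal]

Accepted, Rejected, Accepted

The common property of the 'Accepted' items is: owner is Cal AND row ≤ 3. No 'Rejected' item has it.
Accepted: [suit: spades, rank: 5, row: 2, owner: Cal], since owner is Cal, row = 2. Rejected: [suit: diamonds, rank: 7, row: 6, owner: Eve], since owner is Eve, row = 6. Accepted: [suit: spades, rank: 2, row: 3, owner: Cal], since owner is Cal, row = 3.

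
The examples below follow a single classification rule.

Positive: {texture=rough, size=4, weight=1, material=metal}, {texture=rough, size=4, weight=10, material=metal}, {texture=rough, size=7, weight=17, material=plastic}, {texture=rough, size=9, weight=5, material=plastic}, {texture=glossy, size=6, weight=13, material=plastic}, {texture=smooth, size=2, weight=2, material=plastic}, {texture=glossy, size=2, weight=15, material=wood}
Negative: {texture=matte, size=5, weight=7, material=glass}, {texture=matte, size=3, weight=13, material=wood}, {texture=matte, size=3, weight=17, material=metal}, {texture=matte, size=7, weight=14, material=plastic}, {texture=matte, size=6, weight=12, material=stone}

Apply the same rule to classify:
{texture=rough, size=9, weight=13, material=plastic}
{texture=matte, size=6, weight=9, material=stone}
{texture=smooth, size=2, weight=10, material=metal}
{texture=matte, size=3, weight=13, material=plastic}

Positive, Negative, Positive, Negative

Comparing the two groups points to one rule — texture is not matte.
Positive: {texture=rough, size=9, weight=13, material=plastic}, since texture is rough.
Negative: {texture=matte, size=6, weight=9, material=stone}, since texture is matte.
Positive: {texture=smooth, size=2, weight=10, material=metal}, since texture is smooth.
Negative: {texture=matte, size=3, weight=13, material=plastic}, since texture is matte.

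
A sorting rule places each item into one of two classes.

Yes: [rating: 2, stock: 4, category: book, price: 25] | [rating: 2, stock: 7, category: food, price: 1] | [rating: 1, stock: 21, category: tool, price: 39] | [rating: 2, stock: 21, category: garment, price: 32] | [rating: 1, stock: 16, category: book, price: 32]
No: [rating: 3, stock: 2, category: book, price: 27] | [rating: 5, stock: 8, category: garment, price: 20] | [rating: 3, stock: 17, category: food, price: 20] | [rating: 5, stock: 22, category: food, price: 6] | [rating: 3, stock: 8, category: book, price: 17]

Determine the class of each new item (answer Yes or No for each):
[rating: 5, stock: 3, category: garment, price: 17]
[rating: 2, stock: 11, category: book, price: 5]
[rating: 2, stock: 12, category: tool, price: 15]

The distinguishing property — rating ≤ 2 — holds for all the 'Yes' cases and none of the 'No' cases.
[rating: 5, stock: 3, category: garment, price: 17]: No (rating = 5).
[rating: 2, stock: 11, category: book, price: 5]: Yes (rating = 2).
[rating: 2, stock: 12, category: tool, price: 15]: Yes (rating = 2).

No, Yes, Yes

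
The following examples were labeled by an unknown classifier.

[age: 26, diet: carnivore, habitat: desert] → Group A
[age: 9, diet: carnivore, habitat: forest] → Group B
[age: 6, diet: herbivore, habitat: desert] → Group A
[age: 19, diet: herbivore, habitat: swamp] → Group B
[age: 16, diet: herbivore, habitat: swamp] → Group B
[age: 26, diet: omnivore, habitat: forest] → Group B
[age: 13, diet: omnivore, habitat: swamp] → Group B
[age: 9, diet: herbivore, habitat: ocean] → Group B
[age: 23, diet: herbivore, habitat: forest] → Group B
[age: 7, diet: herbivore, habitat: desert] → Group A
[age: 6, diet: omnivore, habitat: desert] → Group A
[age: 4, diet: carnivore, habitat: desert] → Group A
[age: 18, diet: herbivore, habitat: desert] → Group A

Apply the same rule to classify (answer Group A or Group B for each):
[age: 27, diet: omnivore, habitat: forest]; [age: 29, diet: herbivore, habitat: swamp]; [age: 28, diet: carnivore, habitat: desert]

Group B, Group B, Group A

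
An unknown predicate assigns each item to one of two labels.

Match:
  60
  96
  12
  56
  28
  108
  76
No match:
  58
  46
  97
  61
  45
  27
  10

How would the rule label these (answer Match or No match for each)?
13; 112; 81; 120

No match, Match, No match, Match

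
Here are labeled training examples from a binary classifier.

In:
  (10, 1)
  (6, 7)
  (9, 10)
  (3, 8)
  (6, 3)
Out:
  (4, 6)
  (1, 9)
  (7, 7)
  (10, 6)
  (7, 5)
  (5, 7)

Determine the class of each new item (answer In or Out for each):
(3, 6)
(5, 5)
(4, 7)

In, Out, In

The common property of the 'In' items is: sum is odd. No 'Out' item has it.
(3, 6) — 3+6 = 9, hence In.
(5, 5) — 5+5 = 10, hence Out.
(4, 7) — 4+7 = 11, hence In.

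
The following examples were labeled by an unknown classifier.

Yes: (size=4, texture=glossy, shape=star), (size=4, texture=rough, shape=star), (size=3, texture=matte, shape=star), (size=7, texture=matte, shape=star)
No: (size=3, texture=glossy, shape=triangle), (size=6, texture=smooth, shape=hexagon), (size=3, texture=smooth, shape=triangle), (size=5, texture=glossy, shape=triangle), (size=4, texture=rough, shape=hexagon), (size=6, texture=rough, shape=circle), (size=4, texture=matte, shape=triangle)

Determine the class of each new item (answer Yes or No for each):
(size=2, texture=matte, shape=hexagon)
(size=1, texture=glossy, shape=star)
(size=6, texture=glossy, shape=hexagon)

Comparing the two groups points to one rule — shape is star.
(size=2, texture=matte, shape=hexagon): shape is hexagon, does not pass → No.
(size=1, texture=glossy, shape=star): shape is star, checks out → Yes.
(size=6, texture=glossy, shape=hexagon): shape is hexagon, does not pass → No.

No, Yes, No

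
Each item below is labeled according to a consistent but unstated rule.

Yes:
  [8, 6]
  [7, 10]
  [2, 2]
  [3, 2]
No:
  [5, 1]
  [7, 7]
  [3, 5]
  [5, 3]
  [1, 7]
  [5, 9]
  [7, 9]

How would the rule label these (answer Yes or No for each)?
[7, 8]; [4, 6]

A rule that fits every label: second is even — true of each 'Yes' example, false of each 'No' one.
[7, 8] → second 8 → Yes. [4, 6] → second 6 → Yes.

Yes, Yes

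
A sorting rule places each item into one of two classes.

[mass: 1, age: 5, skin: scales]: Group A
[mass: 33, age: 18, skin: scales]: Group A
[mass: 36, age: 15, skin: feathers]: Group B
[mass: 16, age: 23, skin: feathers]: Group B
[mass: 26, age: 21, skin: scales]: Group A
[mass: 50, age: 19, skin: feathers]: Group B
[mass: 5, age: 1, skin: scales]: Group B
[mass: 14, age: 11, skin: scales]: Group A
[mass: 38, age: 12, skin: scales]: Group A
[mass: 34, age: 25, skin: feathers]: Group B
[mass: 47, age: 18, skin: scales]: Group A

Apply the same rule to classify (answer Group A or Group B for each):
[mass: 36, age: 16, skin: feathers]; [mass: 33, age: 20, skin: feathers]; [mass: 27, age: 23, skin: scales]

Group B, Group B, Group A

The classifier is using: skin is scales AND age ≥ 5.
[mass: 36, age: 16, skin: feathers]: skin is feathers, age = 16 — fails this test, so Group B.
[mass: 33, age: 20, skin: feathers]: skin is feathers, age = 20 — fails this test, so Group B.
[mass: 27, age: 23, skin: scales]: skin is scales, age = 23 — matches, so Group A.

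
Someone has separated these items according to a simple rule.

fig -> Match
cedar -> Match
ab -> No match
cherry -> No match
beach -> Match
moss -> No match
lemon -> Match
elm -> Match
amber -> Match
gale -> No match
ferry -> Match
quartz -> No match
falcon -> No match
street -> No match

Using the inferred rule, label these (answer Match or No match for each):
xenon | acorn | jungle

The classifier is using: odd length.
xenon — length 5, hence Match. acorn — length 5, hence Match. jungle — length 6, hence No match.

Match, Match, No match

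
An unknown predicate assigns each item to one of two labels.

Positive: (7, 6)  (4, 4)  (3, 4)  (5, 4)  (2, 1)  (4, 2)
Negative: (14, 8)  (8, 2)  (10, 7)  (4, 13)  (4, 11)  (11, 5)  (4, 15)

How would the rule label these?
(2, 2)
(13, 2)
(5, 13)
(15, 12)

Rule: max ≤ 7. This holds for each 'Positive' example and fails for each 'Negative' one.
Positive: (2, 2), since max 2.
Negative: (13, 2), since max 13.
Negative: (5, 13), since max 13.
Negative: (15, 12), since max 15.

Positive, Negative, Negative, Negative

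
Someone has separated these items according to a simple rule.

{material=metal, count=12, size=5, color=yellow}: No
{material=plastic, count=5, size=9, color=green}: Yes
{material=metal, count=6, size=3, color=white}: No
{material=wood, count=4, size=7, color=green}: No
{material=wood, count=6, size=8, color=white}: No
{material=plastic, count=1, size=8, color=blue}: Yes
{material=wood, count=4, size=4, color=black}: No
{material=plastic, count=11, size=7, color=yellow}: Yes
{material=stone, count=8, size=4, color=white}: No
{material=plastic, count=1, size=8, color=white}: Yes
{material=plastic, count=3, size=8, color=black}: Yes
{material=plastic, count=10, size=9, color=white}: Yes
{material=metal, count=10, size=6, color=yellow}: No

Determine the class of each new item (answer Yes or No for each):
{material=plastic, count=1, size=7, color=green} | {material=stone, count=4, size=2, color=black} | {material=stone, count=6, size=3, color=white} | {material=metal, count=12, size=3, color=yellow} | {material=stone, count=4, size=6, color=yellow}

Yes, No, No, No, No

All 'Yes' examples share one property — material is plastic — and every 'No' example lacks it.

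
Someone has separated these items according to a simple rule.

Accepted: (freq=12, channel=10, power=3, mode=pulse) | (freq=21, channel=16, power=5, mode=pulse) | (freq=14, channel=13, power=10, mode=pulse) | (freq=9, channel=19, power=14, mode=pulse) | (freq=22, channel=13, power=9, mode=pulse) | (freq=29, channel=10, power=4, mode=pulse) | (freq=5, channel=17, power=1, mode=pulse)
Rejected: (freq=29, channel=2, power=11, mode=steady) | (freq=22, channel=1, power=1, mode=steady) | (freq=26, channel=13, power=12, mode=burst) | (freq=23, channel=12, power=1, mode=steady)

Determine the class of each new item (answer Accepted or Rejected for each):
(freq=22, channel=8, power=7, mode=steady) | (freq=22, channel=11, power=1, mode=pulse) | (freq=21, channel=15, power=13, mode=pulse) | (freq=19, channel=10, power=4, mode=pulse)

Rejected, Accepted, Accepted, Accepted

Every 'Accepted' example satisfies: mode is pulse. None of the 'Rejected' examples do.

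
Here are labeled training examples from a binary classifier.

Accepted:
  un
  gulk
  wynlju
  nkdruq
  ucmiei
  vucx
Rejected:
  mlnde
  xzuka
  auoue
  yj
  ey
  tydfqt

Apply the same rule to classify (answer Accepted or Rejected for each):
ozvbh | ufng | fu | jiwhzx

Rejected, Accepted, Accepted, Rejected

The rule appears to be: even length AND contains 'u'.
ozvbh: length 5, no 'u', does not satisfy this → Rejected. ufng: length 4, has 'u', qualifies → Accepted. fu: length 2, has 'u', qualifies → Accepted. jiwhzx: length 6, no 'u', does not satisfy this → Rejected.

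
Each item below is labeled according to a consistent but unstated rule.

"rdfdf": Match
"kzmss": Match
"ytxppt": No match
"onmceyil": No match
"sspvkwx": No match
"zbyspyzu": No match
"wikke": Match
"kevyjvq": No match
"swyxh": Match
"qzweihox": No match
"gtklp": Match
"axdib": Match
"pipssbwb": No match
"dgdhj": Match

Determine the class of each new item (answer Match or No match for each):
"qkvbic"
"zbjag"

No match, Match

One predicate separates the groups cleanly: length 5.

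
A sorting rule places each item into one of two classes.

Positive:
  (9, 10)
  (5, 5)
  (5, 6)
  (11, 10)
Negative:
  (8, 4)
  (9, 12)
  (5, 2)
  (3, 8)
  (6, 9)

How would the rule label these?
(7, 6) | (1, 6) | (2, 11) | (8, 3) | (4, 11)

Positive, Negative, Negative, Negative, Negative

The classifier is using: |first − second| ≤ 1.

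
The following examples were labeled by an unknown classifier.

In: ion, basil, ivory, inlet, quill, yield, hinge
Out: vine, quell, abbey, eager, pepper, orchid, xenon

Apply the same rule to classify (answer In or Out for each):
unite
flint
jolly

The simplest hypothesis consistent with all the labels is: odd length AND contains 'i'.
unite — length 5, has 'i', hence In. flint — length 5, has 'i', hence In. jolly — length 5, no 'i', hence Out.

In, In, Out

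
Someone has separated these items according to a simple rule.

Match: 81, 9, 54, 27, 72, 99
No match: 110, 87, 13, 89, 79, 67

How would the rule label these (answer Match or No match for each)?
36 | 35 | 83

Match, No match, No match

A rule that fits every label: multiple of 9 — true of each 'Match' example, false of each 'No match' one.
36: 36 = 9·4 — checks out, so Match. 35: 35 = 9·3 + 8 — doesn't qualify, so No match. 83: 83 = 9·9 + 2 — doesn't qualify, so No match.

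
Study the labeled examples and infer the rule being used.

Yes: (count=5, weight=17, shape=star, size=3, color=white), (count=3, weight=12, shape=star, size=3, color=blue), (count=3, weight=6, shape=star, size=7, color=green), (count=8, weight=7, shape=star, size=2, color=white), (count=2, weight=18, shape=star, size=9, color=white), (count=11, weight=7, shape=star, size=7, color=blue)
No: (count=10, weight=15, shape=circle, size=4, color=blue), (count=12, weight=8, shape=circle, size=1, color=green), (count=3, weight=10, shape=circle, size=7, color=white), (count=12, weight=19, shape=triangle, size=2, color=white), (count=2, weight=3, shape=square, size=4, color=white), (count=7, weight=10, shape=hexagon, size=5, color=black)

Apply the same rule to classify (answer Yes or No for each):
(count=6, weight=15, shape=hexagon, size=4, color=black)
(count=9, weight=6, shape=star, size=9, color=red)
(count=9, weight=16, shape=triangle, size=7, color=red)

'Yes' ⟺ shape is star.
No: (count=6, weight=15, shape=hexagon, size=4, color=black), since shape is hexagon.
Yes: (count=9, weight=6, shape=star, size=9, color=red), since shape is star.
No: (count=9, weight=16, shape=triangle, size=7, color=red), since shape is triangle.

No, Yes, No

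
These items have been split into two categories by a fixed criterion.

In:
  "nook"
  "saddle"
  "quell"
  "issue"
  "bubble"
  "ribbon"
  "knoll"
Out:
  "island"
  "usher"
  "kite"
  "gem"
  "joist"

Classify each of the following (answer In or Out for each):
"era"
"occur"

Rule: has a double letter. This holds for each 'In' example and fails for each 'Out' one.
"era": Out (no doubled letter).
"occur": In ('cc' doubled).

Out, In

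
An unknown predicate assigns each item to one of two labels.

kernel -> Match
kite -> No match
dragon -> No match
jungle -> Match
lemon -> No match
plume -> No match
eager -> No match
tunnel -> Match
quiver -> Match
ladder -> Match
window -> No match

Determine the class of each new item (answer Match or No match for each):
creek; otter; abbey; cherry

No match, No match, No match, Match

The distinguishing property — length 6 AND contains 'e' — holds for all the 'Match' cases and none of the 'No match' cases.
creek: No match (length 5, has 'e'). otter: No match (length 5, has 'e'). abbey: No match (length 5, has 'e'). cherry: Match (length 6, has 'e').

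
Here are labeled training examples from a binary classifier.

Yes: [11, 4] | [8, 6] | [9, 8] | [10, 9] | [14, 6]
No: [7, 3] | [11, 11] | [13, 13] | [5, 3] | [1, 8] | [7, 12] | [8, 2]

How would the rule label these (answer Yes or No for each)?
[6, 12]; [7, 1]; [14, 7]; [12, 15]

The common property of the 'Yes' items is: first > second AND sum ≥ 14. No 'No' item has it.
[6, 12]: 6 < 12, 6+12 = 18 — doesn't qualify, so No.
[7, 1]: 7 > 1, 7+1 = 8 — doesn't qualify, so No.
[14, 7]: 14 > 7, 14+7 = 21 — meets the rule, so Yes.
[12, 15]: 12 < 15, 12+15 = 27 — doesn't qualify, so No.

No, No, Yes, No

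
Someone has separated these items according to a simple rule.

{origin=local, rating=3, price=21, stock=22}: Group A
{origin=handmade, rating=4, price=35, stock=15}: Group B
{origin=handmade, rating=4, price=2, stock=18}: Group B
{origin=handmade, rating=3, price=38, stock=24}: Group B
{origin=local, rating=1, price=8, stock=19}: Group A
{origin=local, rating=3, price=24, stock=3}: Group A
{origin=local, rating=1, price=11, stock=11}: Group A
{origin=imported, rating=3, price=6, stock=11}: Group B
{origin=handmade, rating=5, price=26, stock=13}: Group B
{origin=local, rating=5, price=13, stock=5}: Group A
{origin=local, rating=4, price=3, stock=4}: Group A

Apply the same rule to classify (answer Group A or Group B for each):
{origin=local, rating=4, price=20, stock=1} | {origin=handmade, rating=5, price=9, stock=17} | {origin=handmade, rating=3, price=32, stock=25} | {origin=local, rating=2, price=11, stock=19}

The distinguishing property — origin is local — holds for all the 'Group A' cases and none of the 'Group B' cases.
{origin=local, rating=4, price=20, stock=1}: origin is local, passes → Group A. {origin=handmade, rating=5, price=9, stock=17}: origin is handmade, fails this test → Group B. {origin=handmade, rating=3, price=32, stock=25}: origin is handmade, fails this test → Group B. {origin=local, rating=2, price=11, stock=19}: origin is local, passes → Group A.

Group A, Group B, Group B, Group A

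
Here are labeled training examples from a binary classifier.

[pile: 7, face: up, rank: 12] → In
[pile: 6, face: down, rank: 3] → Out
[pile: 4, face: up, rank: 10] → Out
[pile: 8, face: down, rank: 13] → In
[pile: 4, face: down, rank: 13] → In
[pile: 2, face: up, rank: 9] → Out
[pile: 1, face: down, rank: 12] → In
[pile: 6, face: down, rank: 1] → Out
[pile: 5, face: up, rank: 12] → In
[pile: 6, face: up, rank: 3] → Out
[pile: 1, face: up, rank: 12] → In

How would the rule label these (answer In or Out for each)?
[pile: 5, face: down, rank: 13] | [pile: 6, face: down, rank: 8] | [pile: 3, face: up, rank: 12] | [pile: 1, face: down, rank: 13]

In, Out, In, In

One predicate separates the groups cleanly: rank ≥ 12.
[pile: 5, face: down, rank: 13] → rank = 13 → In.
[pile: 6, face: down, rank: 8] → rank = 8 → Out.
[pile: 3, face: up, rank: 12] → rank = 12 → In.
[pile: 1, face: down, rank: 13] → rank = 13 → In.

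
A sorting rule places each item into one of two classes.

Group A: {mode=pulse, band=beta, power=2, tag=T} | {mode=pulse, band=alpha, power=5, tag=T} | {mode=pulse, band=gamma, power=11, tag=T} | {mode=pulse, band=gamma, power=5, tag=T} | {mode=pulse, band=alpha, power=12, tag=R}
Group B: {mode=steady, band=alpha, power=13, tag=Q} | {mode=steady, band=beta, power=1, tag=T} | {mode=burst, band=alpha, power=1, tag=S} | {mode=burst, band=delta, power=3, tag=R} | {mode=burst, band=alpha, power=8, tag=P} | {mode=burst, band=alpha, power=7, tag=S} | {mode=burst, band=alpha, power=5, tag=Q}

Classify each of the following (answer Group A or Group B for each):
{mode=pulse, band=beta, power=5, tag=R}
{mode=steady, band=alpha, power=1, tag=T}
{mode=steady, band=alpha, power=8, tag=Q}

The simplest hypothesis consistent with all the labels is: mode is pulse.
{mode=pulse, band=beta, power=5, tag=R} → mode is pulse → Group A. {mode=steady, band=alpha, power=1, tag=T} → mode is steady → Group B. {mode=steady, band=alpha, power=8, tag=Q} → mode is steady → Group B.

Group A, Group B, Group B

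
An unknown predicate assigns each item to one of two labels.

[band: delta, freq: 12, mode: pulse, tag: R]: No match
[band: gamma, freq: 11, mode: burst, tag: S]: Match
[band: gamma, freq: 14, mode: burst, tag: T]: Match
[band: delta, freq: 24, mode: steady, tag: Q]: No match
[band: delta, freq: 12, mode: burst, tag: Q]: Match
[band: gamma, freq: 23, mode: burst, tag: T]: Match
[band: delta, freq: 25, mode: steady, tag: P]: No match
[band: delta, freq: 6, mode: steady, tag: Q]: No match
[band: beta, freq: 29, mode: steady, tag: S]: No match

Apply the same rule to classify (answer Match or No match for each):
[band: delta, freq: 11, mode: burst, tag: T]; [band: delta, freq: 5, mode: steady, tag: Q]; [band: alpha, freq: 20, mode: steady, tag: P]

The classifier is using: mode is burst.
[band: delta, freq: 11, mode: burst, tag: T]: mode is burst — qualifies, so Match. [band: delta, freq: 5, mode: steady, tag: Q]: mode is steady — lacks this property, so No match. [band: alpha, freq: 20, mode: steady, tag: P]: mode is steady — lacks this property, so No match.

Match, No match, No match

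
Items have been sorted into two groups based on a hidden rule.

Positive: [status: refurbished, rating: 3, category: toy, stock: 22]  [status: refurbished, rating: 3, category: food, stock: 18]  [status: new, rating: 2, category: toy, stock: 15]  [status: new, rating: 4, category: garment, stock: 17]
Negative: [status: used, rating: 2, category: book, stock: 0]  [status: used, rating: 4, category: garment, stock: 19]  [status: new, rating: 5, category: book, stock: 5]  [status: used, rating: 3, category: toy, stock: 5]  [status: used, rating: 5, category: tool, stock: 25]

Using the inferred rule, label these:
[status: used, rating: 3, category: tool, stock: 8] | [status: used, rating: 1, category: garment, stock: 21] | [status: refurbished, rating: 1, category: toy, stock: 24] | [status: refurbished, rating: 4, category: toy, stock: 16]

The simplest hypothesis consistent with all the labels is: status is not used AND rating ≤ 4.

Negative, Negative, Positive, Positive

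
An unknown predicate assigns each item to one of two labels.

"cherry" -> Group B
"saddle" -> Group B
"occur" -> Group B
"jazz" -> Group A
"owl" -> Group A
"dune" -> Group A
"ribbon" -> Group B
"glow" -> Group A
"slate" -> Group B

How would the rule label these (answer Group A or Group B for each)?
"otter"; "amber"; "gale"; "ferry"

All 'Group A' examples share one property — length ≤ 4 — and every 'Group B' example lacks it.
"otter": Group B (length 5). "amber": Group B (length 5). "gale": Group A (length 4). "ferry": Group B (length 5).

Group B, Group B, Group A, Group B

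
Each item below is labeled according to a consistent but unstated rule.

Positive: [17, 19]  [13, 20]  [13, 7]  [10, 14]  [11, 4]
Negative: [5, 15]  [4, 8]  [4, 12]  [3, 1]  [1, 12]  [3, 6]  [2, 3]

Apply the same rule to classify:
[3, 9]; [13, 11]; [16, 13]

Rule: first ≥ 6. This holds for each 'Positive' example and fails for each 'Negative' one.

Negative, Positive, Positive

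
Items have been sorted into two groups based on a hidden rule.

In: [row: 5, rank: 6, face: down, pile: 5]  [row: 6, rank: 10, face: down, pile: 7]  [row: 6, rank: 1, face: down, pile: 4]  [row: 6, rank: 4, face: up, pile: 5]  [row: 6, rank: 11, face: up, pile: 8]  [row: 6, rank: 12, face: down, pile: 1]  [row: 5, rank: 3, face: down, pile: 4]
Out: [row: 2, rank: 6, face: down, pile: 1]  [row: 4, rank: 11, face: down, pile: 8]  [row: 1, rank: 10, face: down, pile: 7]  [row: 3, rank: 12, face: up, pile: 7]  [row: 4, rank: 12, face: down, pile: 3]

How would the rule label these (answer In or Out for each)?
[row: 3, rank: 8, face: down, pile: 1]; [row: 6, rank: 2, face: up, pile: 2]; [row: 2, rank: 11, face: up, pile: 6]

Every 'In' example satisfies: row ≥ 5. None of the 'Out' examples do.
[row: 3, rank: 8, face: down, pile: 1]: Out (row = 3). [row: 6, rank: 2, face: up, pile: 2]: In (row = 6). [row: 2, rank: 11, face: up, pile: 6]: Out (row = 2).

Out, In, Out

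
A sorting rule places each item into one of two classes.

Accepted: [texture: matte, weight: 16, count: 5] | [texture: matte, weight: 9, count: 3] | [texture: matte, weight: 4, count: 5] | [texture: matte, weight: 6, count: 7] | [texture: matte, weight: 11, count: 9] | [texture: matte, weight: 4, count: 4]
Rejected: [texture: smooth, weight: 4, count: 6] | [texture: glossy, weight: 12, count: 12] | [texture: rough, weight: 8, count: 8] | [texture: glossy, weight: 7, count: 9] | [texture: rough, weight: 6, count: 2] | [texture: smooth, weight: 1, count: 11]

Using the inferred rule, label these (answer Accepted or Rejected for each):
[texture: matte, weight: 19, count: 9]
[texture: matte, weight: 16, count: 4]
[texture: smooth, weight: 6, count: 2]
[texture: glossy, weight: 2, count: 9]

Accepted, Accepted, Rejected, Rejected

Every 'Accepted' example satisfies: texture is matte. None of the 'Rejected' examples do.
Accepted: [texture: matte, weight: 19, count: 9], since texture is matte.
Accepted: [texture: matte, weight: 16, count: 4], since texture is matte.
Rejected: [texture: smooth, weight: 6, count: 2], since texture is smooth.
Rejected: [texture: glossy, weight: 2, count: 9], since texture is glossy.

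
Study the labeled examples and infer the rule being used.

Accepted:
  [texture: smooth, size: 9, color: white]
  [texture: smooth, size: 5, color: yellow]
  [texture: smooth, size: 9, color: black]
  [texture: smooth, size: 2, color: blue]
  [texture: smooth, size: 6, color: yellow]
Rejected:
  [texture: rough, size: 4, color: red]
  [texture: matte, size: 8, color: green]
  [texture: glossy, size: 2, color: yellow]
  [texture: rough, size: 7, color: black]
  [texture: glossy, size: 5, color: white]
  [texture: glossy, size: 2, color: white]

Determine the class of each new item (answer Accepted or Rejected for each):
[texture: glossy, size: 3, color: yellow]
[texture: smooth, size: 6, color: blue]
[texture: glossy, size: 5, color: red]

Rejected, Accepted, Rejected

Every 'Accepted' example satisfies: texture is smooth. None of the 'Rejected' examples do.
[texture: glossy, size: 3, color: yellow]: texture is glossy, fails the rule → Rejected. [texture: smooth, size: 6, color: blue]: texture is smooth, fits → Accepted. [texture: glossy, size: 5, color: red]: texture is glossy, fails the rule → Rejected.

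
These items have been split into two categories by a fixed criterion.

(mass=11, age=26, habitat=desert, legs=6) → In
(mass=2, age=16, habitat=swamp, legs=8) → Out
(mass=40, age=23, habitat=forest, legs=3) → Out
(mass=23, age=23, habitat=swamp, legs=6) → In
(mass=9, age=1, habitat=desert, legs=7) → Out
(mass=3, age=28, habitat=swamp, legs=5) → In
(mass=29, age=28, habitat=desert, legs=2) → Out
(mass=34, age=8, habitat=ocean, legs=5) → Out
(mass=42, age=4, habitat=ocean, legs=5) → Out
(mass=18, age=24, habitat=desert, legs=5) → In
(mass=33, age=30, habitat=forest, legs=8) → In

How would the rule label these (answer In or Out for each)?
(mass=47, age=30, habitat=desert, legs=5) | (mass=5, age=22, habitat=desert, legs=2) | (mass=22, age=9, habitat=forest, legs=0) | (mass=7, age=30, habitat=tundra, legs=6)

The rule appears to be: legs ≥ 5 AND age ≥ 23.
(mass=47, age=30, habitat=desert, legs=5): legs = 5, age = 30 — fits, so In. (mass=5, age=22, habitat=desert, legs=2): legs = 2, age = 22 — fails this test, so Out. (mass=22, age=9, habitat=forest, legs=0): legs = 0, age = 9 — fails this test, so Out. (mass=7, age=30, habitat=tundra, legs=6): legs = 6, age = 30 — fits, so In.

In, Out, Out, In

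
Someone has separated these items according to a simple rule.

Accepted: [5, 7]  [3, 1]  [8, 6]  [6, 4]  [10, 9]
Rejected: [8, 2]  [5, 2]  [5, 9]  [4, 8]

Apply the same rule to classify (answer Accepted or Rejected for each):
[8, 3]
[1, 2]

Rule: |first − second| ≤ 2. This holds for each 'Accepted' example and fails for each 'Rejected' one.
[8, 3]: Rejected (|8−3| = 5). [1, 2]: Accepted (|1−2| = 1).

Rejected, Accepted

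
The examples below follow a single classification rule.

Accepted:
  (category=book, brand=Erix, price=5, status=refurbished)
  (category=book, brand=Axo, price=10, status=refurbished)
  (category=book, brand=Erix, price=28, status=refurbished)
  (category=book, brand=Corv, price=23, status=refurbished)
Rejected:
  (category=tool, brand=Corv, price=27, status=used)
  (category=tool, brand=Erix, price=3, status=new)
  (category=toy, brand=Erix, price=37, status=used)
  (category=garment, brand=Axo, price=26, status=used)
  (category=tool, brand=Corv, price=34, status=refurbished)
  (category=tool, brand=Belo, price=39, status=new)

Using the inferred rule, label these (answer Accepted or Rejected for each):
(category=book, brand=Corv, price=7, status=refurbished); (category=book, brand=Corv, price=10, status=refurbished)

A rule that fits every label: category is book — true of each 'Accepted' example, false of each 'Rejected' one.

Accepted, Accepted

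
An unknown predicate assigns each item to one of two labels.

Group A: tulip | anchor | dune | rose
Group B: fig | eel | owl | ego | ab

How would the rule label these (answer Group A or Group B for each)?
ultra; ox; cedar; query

All 'Group A' examples share one property — length ≥ 4 — and every 'Group B' example lacks it.
ultra — length 5, hence Group A.
ox — length 2, hence Group B.
cedar — length 5, hence Group A.
query — length 5, hence Group A.

Group A, Group B, Group A, Group A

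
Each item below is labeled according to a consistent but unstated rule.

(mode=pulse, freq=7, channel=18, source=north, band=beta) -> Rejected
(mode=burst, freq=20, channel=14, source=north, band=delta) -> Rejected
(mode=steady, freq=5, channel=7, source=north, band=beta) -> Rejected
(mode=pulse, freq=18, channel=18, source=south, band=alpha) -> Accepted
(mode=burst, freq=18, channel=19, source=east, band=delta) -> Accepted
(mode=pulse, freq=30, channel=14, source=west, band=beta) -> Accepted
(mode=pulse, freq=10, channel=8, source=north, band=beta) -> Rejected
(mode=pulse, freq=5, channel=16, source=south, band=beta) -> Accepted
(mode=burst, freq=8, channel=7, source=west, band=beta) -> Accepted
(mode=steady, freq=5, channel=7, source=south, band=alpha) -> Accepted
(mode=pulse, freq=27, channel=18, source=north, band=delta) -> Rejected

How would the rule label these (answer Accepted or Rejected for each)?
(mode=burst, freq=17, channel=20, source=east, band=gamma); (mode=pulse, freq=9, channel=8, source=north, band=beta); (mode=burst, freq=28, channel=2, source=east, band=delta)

Comparing the two groups points to one rule — source is not north.

Accepted, Rejected, Accepted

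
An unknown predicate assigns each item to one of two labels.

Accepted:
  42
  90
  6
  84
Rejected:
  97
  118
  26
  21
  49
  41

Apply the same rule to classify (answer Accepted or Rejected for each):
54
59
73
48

Accepted, Rejected, Rejected, Accepted

The pattern is that an item is 'Accepted' exactly when: multiple of 6.
54: 54 = 6·9, fits → Accepted. 59: 59 = 6·9 + 5, does not satisfy this → Rejected. 73: 73 = 6·12 + 1, does not satisfy this → Rejected. 48: 48 = 6·8, fits → Accepted.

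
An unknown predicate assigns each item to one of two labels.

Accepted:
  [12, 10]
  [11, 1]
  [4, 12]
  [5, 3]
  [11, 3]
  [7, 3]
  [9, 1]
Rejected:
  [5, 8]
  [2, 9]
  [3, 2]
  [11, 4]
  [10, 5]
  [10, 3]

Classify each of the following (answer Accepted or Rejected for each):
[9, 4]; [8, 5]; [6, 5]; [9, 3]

The distinguishing property — sum is even — holds for all the 'Accepted' cases and none of the 'Rejected' cases.
[9, 4]: 9+4 = 13 — does not pass, so Rejected.
[8, 5]: 8+5 = 13 — does not pass, so Rejected.
[6, 5]: 6+5 = 11 — does not pass, so Rejected.
[9, 3]: 9+3 = 12 — qualifies, so Accepted.

Rejected, Rejected, Rejected, Accepted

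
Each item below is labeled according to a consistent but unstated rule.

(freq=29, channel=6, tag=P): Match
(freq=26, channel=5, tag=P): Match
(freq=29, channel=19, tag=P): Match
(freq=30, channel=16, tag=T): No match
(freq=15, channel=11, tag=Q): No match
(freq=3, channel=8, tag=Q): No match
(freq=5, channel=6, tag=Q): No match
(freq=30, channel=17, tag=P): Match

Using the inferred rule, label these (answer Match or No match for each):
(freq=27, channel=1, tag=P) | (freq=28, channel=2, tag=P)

The common property of the 'Match' items is: tag is P. No 'No match' item has it.

Match, Match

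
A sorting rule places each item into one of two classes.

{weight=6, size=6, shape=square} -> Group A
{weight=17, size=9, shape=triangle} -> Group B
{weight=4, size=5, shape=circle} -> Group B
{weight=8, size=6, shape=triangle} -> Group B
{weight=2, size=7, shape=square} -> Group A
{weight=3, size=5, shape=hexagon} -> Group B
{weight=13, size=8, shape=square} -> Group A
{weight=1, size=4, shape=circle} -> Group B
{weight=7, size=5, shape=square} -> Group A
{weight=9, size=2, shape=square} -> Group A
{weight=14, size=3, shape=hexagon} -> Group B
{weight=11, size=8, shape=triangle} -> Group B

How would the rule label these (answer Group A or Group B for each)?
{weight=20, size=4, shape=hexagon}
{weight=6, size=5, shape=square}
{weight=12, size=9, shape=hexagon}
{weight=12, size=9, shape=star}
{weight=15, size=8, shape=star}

Group B, Group A, Group B, Group B, Group B

Rule: shape is square. This holds for each 'Group A' example and fails for each 'Group B' one.
{weight=20, size=4, shape=hexagon} — shape is hexagon, hence Group B.
{weight=6, size=5, shape=square} — shape is square, hence Group A.
{weight=12, size=9, shape=hexagon} — shape is hexagon, hence Group B.
{weight=12, size=9, shape=star} — shape is star, hence Group B.
{weight=15, size=8, shape=star} — shape is star, hence Group B.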